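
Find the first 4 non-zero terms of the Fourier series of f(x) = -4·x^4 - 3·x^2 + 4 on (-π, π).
(-180 + 32·π^2)·cos(x) + (9 - 8·π^2)·cos(2·x) + (-28/27 + 32·π^2/9)·cos(3·x) - 4·π^4/5 - π^2 + 4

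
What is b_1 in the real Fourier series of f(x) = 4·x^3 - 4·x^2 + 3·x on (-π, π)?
b_1 = (1/π) ∫_{-π}^{π} f(x)·sin(1x) dx.
Evaluate the integral (use parity and integration by parts as needed): b_1 = -42 + 8·π^2.

Final answer: -42 + 8·π^2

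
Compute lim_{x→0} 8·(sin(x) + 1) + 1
Direct substitution at x = 0 gives 9.

Final answer: 9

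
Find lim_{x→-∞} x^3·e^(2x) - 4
The product is a 0·∞ indeterminate form at x → -∞.
Rewrite the product as x^3 / e^(-2x) (an ∞/∞ form) and apply L'Hôpital, or use the standard hierarchy e^(2|x|) ≫ |x^3| as x → -∞.
The indeterminate product → 0, so the limit = -4.

Final answer: -4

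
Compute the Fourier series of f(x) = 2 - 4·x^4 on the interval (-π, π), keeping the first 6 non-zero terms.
(-192 + 32·π^2)·cos(x) + (12 - 8·π^2)·cos(2·x) + (-64/27 + 32·π^2/9)·cos(3·x) + (3/4 - 2·π^2)·cos(4·x) + (-192/625 + 32·π^2/25)·cos(5·x) - 4·π^4/5 + 2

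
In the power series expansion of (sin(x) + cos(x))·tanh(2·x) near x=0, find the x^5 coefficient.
Expand to order 5: (sin(x) + cos(x))·tanh(2·x) = 341·x^5/60 - 3·x^4 - 11·x^3/3 + 2·x^2 + 2·x + O(x^6).
The coefficient of x^5 is 341/60.

Final answer: 341/60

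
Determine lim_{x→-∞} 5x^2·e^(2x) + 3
The product is a 0·∞ indeterminate form at x → -∞.
Rewrite the product as 5x^2 / e^(-2x) (an ∞/∞ form) and apply L'Hôpital, or use the standard hierarchy e^(2|x|) ≫ |x^2| as x → -∞.
The indeterminate product → 0, so the limit = 3.

Final answer: 3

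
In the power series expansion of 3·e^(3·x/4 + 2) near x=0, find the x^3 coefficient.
Expand to order 3: 3·e^(3·x/4 + 2) = 27·x^3·e^(2)/128 + 27·x^2·e^(2)/32 + 9·x·e^(2)/4 + 3·e^(2) + O(x^4).
The coefficient of x^3 is 27·e^(2)/128.

Final answer: 27·e^(2)/128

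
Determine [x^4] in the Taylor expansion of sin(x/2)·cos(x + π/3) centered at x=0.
Expand to order 4: sin(x/2)·cos(x + π/3) = 5·√(3)·x^4/96 - 13·x^3/96 - √(3)·x^2/4 + x/4 + O(x^5).
The coefficient of x^4 is 5·√(3)/96.

Final answer: 5·√(3)/96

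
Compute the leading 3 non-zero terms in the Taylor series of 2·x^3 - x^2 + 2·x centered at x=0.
2·x^3 - x^2 + 2·x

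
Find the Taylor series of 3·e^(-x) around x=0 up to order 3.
-x^3/2 + 3·x^2/2 - 3·x + 3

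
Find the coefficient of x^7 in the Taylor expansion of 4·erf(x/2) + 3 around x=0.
Expand to order 7: 4·erf(x/2) + 3 = -x^7/(672·√(π)) + x^5/(40·√(π)) - x^3/(3·√(π)) + 4·x/√(π) + 3 + O(x^8).
The coefficient of x^7 is -1/(672·√(π)).

Final answer: -1/(672·√(π))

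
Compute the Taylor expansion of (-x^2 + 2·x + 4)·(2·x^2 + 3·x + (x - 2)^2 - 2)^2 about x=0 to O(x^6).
24·x^5 + 11·x^4 + 6·x^3 + 40·x^2 - 8·x + 16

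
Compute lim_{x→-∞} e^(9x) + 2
Evaluate the dominant behaviour as x → -∞; each term tends to a finite value or vanishes.
Limit = 2.

Final answer: 2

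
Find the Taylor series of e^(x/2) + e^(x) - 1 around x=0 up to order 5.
11·x^5/1280 + 17·x^4/384 + 3·x^3/16 + 5·x^2/8 + 3·x/2 + 1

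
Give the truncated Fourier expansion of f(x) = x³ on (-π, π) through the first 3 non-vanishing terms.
(-12 + 2·π^2)·sin(x) + (3/2 - π^2)·sin(2·x) + (-4/9 + 2·π^2/3)·sin(3·x)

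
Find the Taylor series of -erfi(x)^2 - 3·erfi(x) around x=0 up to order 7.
-x^7/(7·√(π)) - 56·x^6/(45·π) - 3·x^5/(5·√(π)) - 8·x^4/(3·π) - 2·x^3/√(π) - 4·x^2/π - 6·x/√(π)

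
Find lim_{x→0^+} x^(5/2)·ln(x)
This is a 0·∞ indeterminate form at x → 0⁺.
Rewrite the product as ln(x) / x^(-5/2) and apply L'Hôpital, or use the standard hierarchy x^(-5/2) ≫ |ln x| as x → 0⁺.
The indeterminate product → 0, so the limit = 0.

Final answer: 0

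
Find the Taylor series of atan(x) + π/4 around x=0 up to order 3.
-x^3/3 + x + π/4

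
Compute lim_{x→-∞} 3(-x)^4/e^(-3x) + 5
The quotient is an ∞/∞ indeterminate form as x → -∞.
Compare growth rates of the dominant terms (exponentials ≫ polynomials ≫ logarithms), or apply L'Hôpital's rule; the quotient → 0.
Adding the constant: 0 + 5 = 5. Limit = 5.

Final answer: 5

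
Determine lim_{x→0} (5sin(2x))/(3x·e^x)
Both numerator and denominator → 0 as x → 0; this is a 0/0 indeterminate form.
Expand each to leading order near x = 0: numerator ~ 10·x, denominator ~ 3·x.
The limit of the ratio is 10/3.

Final answer: 10/3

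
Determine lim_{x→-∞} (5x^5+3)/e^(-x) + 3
The quotient is an ∞/∞ indeterminate form as x → -∞.
Compare growth rates of the dominant terms (exponentials ≫ polynomials ≫ logarithms), or apply L'Hôpital's rule; the quotient → 0.
Adding the constant: 0 + 3 = 3. Limit = 3.

Final answer: 3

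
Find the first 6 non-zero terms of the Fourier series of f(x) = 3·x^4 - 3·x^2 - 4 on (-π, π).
(156 - 24·π^2)·cos(x) + (-12 + 6·π^2)·cos(2·x) + (28/9 - 8·π^2/3)·cos(3·x) + (-21/16 + 3·π^2/2)·cos(4·x) + (444/625 - 24·π^2/25)·cos(5·x) - π^2 - 4 + 3·π^4/5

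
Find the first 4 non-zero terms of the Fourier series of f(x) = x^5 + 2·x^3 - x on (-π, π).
(-36·π^2 + 2·π^4 + 214)·sin(x) + (-π^4 - 7/2 + 3·π^2)·sin(2·x) + (-4·π^2/27 - 46/81 + 2·π^4/3)·sin(3·x) + (-π^4/2 - 3·π^2/8 + 41/64)·sin(4·x)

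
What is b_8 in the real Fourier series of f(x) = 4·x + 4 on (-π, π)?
b_8 = (1/π) ∫_{-π}^{π} f(x)·sin(8x) dx.
Evaluate the integral (use parity and integration by parts as needed): b_8 = -1.

Final answer: -1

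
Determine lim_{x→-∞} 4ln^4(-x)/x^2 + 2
The quotient is an ∞/∞ indeterminate form as x → -∞.
Compare growth rates of the dominant terms (exponentials ≫ polynomials ≫ logarithms), or apply L'Hôpital's rule; the quotient → 0.
Adding the constant: 0 + 2 = 2. Limit = 2.

Final answer: 2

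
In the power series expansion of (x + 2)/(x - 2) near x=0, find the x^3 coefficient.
Expand to order 3: (x + 2)/(x - 2) = -x^3/4 - x^2/2 - x - 1 + O(x^4).
The coefficient of x^3 is -1/4.

Final answer: -1/4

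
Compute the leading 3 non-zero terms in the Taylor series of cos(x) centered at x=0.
x^4/24 - x^2/2 + 1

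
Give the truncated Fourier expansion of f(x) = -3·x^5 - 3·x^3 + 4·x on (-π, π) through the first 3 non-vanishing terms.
(-676 - 6·π^4 + 114·π^2)·sin(x) + (-12·π^2 + 14 + 3·π^4)·sin(2·x) + (-2·π^4 + 28/27 + 22·π^2/9)·sin(3·x)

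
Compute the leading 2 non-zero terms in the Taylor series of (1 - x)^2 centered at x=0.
1 - 2·x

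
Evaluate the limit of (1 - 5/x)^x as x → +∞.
As x → +∞: this is the defining limit (1 - 5/x)^x → e^(-5).
Limit = e^(-5).

Final answer: e^(-5)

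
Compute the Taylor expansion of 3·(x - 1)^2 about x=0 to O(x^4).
3·x^2 - 6·x + 3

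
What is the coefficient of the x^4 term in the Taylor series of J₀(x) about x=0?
Expand to order 4: J₀(x) = x^4/64 - x^2/4 + 1 + O(x^5).
The coefficient of x^4 is 1/64.

Final answer: 1/64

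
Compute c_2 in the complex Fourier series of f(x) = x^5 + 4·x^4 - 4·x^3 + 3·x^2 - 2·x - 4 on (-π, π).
Compute the real Fourier coefficients first: a_2 = -9 + 8·π^2, b_2 = -π^4 - 23/2 + 9·π^2.
Then c_2 = (a_2 − i·b_2)/2 = -9/2 + 4·π^2 - 9·i·π^2/2 + 23·i/4 + i·π^4/2.

Final answer: -9/2 + 4·π^2 - 9·i·π^2/2 + 23·i/4 + i·π^4/2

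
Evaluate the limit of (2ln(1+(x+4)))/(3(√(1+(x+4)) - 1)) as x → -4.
Both numerator and denominator → 0 as x → -4; this is a 0/0 indeterminate form.
Expand each to leading order near x = -4: numerator ~ 2·(x + 4), denominator ~ 3·(x + 4)/2.
The limit of the ratio is 4/3.

Final answer: 4/3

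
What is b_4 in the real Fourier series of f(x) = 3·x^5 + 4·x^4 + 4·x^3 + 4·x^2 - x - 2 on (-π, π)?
b_4 = (1/π) ∫_{-π}^{π} f(x)·sin(4x) dx.
Evaluate the integral (use parity and integration by parts as needed): b_4 = -3·π^4/2 - π^2/8 + 35/64.

Final answer: -3·π^4/2 - π^2/8 + 35/64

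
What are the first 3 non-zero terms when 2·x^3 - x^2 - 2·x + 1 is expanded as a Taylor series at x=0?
-x^2 - 2·x + 1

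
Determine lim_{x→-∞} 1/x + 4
Evaluate the dominant behaviour as x → -∞; each term tends to a finite value or vanishes.
Limit = 4.

Final answer: 4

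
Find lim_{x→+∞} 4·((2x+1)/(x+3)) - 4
Evaluate the dominant behaviour as x → +∞; each term tends to a finite value or vanishes.
Limit = 4.

Final answer: 4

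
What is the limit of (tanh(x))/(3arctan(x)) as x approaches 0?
Both numerator and denominator → 0 as x → 0; this is a 0/0 indeterminate form.
Expand each to leading order near x = 0: numerator ~ x, denominator ~ 3·x.
The limit of the ratio is 1/3.

Final answer: 1/3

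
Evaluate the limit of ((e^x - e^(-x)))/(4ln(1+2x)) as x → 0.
Both numerator and denominator → 0 as x → 0; this is a 0/0 indeterminate form.
Expand each to leading order near x = 0: numerator ~ 2·x, denominator ~ 8·x.
The limit of the ratio is 1/4.

Final answer: 1/4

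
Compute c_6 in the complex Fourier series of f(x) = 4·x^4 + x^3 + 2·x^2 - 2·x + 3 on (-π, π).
Compute the real Fourier coefficients first: a_6 = 2/27 + 8·π^2/9, b_6 = 13/18 - π^2/3.
Then c_6 = (a_6 − i·b_6)/2 = 1/27 + 4·π^2/9 - 13·i/36 + i·π^2/6.

Final answer: 1/27 + 4·π^2/9 - 13·i/36 + i·π^2/6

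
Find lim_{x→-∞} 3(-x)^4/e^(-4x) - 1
The quotient is an ∞/∞ indeterminate form as x → -∞.
Compare growth rates of the dominant terms (exponentials ≫ polynomials ≫ logarithms), or apply L'Hôpital's rule; the quotient → 0.
Adding the constant: 0 - 1 = -1. Limit = -1.

Final answer: -1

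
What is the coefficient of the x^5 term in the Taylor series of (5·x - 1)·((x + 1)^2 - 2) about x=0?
Expand to order 5: (5·x - 1)·((x + 1)^2 - 2) = 5·x^3 + 9·x^2 - 7·x + 1 + O(x^6).
The coefficient of x^5 is 0.

Final answer: 0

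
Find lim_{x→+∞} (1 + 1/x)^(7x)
As x → +∞: write (1 + 1/x)^(7x) = ((1 + 1/x)^x)^7 → (e^1)^7 = e^7.
Limit = e^(7).

Final answer: e^(7)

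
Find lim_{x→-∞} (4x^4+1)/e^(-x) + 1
The quotient is an ∞/∞ indeterminate form as x → -∞.
Compare growth rates of the dominant terms (exponentials ≫ polynomials ≫ logarithms), or apply L'Hôpital's rule; the quotient → 0.
Adding the constant: 0 + 1 = 1. Limit = 1.

Final answer: 1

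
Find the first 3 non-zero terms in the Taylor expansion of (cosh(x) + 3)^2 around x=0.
7·x^4/12 + 4·x^2 + 16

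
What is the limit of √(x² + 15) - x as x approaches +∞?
This is an ∞ − ∞ indeterminate form.
Multiply and divide by the conjugate √(x²+15) + x; the x² terms cancel, leaving 15/(√(x²+15)+x) → 0.
Limit = 0.

Final answer: 0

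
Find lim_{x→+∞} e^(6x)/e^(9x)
This is an ∞/∞ indeterminate form as x → +∞.
Rewrite e^(6x)/e^(9x) = e^((6−9)x) = e^(-3x); the exponent coefficient is -3 < 0 so e^(-3x) → 0.
Limit = 0.

Final answer: 0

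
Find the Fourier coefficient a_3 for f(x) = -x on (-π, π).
a_3 = (1/π) ∫_{-π}^{π} f(x)·cos(3x) dx.
Evaluate the integral (use parity and integration by parts as needed): a_3 = 0.

Final answer: 0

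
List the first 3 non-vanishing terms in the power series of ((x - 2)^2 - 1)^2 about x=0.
22·x^2 - 24·x + 9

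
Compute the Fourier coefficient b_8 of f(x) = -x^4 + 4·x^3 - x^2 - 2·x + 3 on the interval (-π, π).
b_8 = (1/π) ∫_{-π}^{π} f(x)·sin(8x) dx.
Evaluate the integral (use parity and integration by parts as needed): b_8 = 19/32 - π^2.

Final answer: 19/32 - π^2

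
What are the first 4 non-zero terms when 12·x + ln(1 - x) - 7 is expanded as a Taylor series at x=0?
-x^3/3 - x^2/2 + 11·x - 7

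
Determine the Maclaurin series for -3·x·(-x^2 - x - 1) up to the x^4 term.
3·x^3 + 3·x^2 + 3·x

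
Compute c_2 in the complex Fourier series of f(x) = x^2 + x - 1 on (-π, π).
Compute the real Fourier coefficients first: a_2 = 1, b_2 = -1.
Then c_2 = (a_2 − i·b_2)/2 = 1/2 + i/2.

Final answer: 1/2 + i/2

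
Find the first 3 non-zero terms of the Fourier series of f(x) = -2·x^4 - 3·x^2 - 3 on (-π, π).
(-84 + 16·π^2)·cos(x) + (3 - 4·π^2)·cos(2·x) - 2·π^4/5 - π^2 - 3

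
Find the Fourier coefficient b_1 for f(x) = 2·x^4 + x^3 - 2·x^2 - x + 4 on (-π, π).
b_1 = (1/π) ∫_{-π}^{π} f(x)·sin(1x) dx.
Evaluate the integral (use parity and integration by parts as needed): b_1 = -14 + 2·π^2.

Final answer: -14 + 2·π^2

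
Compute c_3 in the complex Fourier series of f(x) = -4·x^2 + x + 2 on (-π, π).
Compute the real Fourier coefficients first: a_3 = 16/9, b_3 = 2/3.
Then c_3 = (a_3 − i·b_3)/2 = 8/9 - i/3.

Final answer: 8/9 - i/3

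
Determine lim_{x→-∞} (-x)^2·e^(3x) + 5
The product is a 0·∞ indeterminate form at x → -∞.
Rewrite the product as (-x)^2 / e^(-3x) (an ∞/∞ form) and apply L'Hôpital, or use the standard hierarchy e^(3|x|) ≫ |(-x)^2| as x → -∞.
The indeterminate product → 0, so the limit = 5.

Final answer: 5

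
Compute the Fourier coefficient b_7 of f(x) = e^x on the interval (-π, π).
b_7 = (1/π) ∫_{-π}^{π} f(x)·sin(7x) dx.
Evaluate the integral (use parity and integration by parts as needed): b_7 = (-7 + 7·e^(2·π))·e^(-π)/(50·π).

Final answer: (-7 + 7·e^(2·π))·e^(-π)/(50·π)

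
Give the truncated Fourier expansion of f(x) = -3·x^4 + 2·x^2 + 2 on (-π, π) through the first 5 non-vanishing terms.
(-152 + 24·π^2)·cos(x) + (11 - 6·π^2)·cos(2·x) + (-8/3 + 8·π^2/3)·cos(3·x) + (17/16 - 3·π^2/2)·cos(4·x) - 3·π^4/5 + 2 + 2·π^2/3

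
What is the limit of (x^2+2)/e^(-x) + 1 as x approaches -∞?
The quotient is an ∞/∞ indeterminate form as x → -∞.
Compare growth rates of the dominant terms (exponentials ≫ polynomials ≫ logarithms), or apply L'Hôpital's rule; the quotient → 0.
Adding the constant: 0 + 1 = 1. Limit = 1.

Final answer: 1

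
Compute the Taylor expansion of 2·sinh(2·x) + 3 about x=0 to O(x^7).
8·x^5/15 + 8·x^3/3 + 4·x + 3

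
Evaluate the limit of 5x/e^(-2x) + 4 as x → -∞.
The quotient is an ∞/∞ indeterminate form as x → -∞.
Compare growth rates of the dominant terms (exponentials ≫ polynomials ≫ logarithms), or apply L'Hôpital's rule; the quotient → 0.
Adding the constant: 0 + 4 = 4. Limit = 4.

Final answer: 4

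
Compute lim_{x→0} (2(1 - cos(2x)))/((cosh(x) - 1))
Both numerator and denominator → 0 as x → 0; this is a 0/0 indeterminate form.
Expand each to leading order near x = 0: numerator ~ 4·x^2, denominator ~ x^2/2.
The limit of the ratio is 8.

Final answer: 8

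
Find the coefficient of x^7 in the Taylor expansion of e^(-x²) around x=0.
Expand to order 7: e^(-x²) = -x^6/6 + x^4/2 - x^2 + 1 + O(x^8).
The coefficient of x^7 is 0.

Final answer: 0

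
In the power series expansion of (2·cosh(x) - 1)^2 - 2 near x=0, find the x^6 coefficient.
Expand to order 6: (2·cosh(x) - 1)^2 - 2 = 31·x^6/180 + 7·x^4/6 + 2·x^2 - 1 + O(x^7).
The coefficient of x^6 is 31/180.

Final answer: 31/180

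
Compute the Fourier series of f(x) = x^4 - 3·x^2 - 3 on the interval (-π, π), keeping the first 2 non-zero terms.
(60 - 8·π^2)·cos(x) - π^2 - 3 + π^4/5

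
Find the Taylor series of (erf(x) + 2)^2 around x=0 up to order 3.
-8·x^3/(3·√(π)) + 4·x^2/π + 8·x/√(π) + 4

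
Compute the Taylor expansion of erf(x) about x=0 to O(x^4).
-2·x^3/(3·√(π)) + 2·x/√(π)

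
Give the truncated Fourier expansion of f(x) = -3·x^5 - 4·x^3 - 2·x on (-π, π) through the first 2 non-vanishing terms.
(-676 - 6·π^4 + 112·π^2)·sin(x) + (-11·π^2 + 37/2 + 3·π^4)·sin(2·x)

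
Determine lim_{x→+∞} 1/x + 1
Evaluate the dominant behaviour as x → +∞; each term tends to a finite value or vanishes.
Limit = 1.

Final answer: 1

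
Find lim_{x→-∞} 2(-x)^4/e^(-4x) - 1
The quotient is an ∞/∞ indeterminate form as x → -∞.
Compare growth rates of the dominant terms (exponentials ≫ polynomials ≫ logarithms), or apply L'Hôpital's rule; the quotient → 0.
Adding the constant: 0 - 1 = -1. Limit = -1.

Final answer: -1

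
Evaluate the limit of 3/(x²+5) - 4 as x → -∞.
Evaluate the dominant behaviour as x → -∞; each term tends to a finite value or vanishes.
Limit = -4.

Final answer: -4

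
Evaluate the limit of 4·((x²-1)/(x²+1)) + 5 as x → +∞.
Evaluate the dominant behaviour as x → +∞; each term tends to a finite value or vanishes.
Limit = 9.

Final answer: 9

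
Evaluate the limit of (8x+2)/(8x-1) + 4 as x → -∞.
Evaluate the dominant behaviour as x → -∞; each term tends to a finite value or vanishes.
Limit = 5.

Final answer: 5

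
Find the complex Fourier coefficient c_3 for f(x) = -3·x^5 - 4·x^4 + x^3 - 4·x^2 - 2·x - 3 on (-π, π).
Compute the real Fourier coefficients first: a_3 = -16/27 + 32·π^2/9, b_3 = -2·π^4 - 128/27 + 46·π^2/9.
Then c_3 = (a_3 − i·b_3)/2 = -8/27 + 16·π^2/9 - 23·i·π^2/9 + 64·i/27 + i·π^4.

Final answer: -8/27 + 16·π^2/9 - 23·i·π^2/9 + 64·i/27 + i·π^4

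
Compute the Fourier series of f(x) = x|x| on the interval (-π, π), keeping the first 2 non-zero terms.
(-8 + 2·π^2)·sin(x)/π - π·sin(2·x)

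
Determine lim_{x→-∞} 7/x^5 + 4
Evaluate the dominant behaviour as x → -∞; each term tends to a finite value or vanishes.
Limit = 4.

Final answer: 4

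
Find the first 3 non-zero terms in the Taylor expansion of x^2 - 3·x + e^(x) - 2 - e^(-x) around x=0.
x^2 - x - 2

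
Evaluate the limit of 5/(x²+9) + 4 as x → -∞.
Evaluate the dominant behaviour as x → -∞; each term tends to a finite value or vanishes.
Limit = 4.

Final answer: 4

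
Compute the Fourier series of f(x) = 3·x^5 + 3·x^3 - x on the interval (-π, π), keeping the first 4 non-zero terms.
(-114·π^2 + 6·π^4 + 682)·sin(x) + (-3·π^4 - 17 + 12·π^2)·sin(2·x) + (-22·π^2/9 + 26/27 + 2·π^4)·sin(3·x) + (-3·π^4/2 + 23/64 + 3·π^2/8)·sin(4·x)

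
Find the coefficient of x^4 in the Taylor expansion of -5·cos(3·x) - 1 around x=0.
Expand to order 4: -5·cos(3·x) - 1 = -135·x^4/8 + 45·x^2/2 - 6 + O(x^5).
The coefficient of x^4 is -135/8.

Final answer: -135/8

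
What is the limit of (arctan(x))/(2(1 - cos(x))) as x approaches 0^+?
Both numerator and denominator → 0 as x → 0^+; this is a 0/0 indeterminate form.
Expand each to leading order near x = 0: numerator ~ x, denominator ~ x^2.
The limit of the ratio is ∞.

Final answer: ∞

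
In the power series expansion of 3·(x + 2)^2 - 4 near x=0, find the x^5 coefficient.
Expand to order 5: 3·(x + 2)^2 - 4 = 3·x^2 + 12·x + 8 + O(x^6).
The coefficient of x^5 is 0.

Final answer: 0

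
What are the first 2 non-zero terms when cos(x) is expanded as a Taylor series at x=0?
1 - x^2/2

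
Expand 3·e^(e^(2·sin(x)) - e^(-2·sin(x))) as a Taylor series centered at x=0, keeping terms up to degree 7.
2213·x^7/28 + 1168·x^6/15 + 713·x^5/10 + 56·x^4 + 38·x^3 + 24·x^2 + 12·x + 3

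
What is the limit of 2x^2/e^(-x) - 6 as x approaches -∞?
The quotient is an ∞/∞ indeterminate form as x → -∞.
Compare growth rates of the dominant terms (exponentials ≫ polynomials ≫ logarithms), or apply L'Hôpital's rule; the quotient → 0.
Adding the constant: 0 - 6 = -6. Limit = -6.

Final answer: -6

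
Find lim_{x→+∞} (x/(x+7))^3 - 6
As x → +∞: x/(x+7) = 1/(1 + 7/x) → 1, and the 3rd power of a limit-1 base also → 1; with the additive constant, 1 - 6 = -5.
Limit = -5.

Final answer: -5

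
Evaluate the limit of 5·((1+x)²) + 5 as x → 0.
Direct substitution at x = 0 gives 10.

Final answer: 10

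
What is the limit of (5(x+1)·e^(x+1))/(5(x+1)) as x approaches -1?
Both numerator and denominator → 0 as x → -1; this is a 0/0 indeterminate form.
Expand each to leading order near x = -1: numerator ~ 5·(x + 1), denominator ~ 5·(x + 1).
The limit of the ratio is 1.

Final answer: 1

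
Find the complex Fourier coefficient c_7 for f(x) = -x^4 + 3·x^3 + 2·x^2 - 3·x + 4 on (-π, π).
Compute the real Fourier coefficients first: a_7 = -440/2401 + 8·π^2/49, b_7 = -330/343 + 6·π^2/7.
Then c_7 = (a_7 − i·b_7)/2 = -220/2401 + 4·π^2/49 - 3·i·π^2/7 + 165·i/343.

Final answer: -220/2401 + 4·π^2/49 - 3·i·π^2/7 + 165·i/343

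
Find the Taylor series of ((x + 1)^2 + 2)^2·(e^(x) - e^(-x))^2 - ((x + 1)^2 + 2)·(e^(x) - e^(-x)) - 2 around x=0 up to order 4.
154·x^4/3 + 45·x^3 + 32·x^2 - 6·x - 2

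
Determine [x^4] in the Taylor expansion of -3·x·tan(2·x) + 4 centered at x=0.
Expand to order 4: -3·x·tan(2·x) + 4 = -8·x^4 - 6·x^2 + 4 + O(x^5).
The coefficient of x^4 is -8.

Final answer: -8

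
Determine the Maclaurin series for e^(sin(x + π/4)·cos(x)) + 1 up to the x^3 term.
x^3·(-e^(√(2)/2)/2 - 7·√(2)·e^(√(2)/2)/24) + x^2·(-√(2)·e^(√(2)/2)/2 + e^(√(2)/2)/4) + √(2)·x·e^(√(2)/2)/2 + 1 + e^(√(2)/2)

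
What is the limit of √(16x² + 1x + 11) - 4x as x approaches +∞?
As x → +∞: multiply by the conjugate to get (1x+11)/(√(16x²+1x+11)+4x); the denominator ~ 8x, so the limit is 1/8.
Limit = 1/8.

Final answer: 1/8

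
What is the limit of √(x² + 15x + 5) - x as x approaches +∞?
This is an ∞ − ∞ indeterminate form.
Multiply and divide by the conjugate √(x²+15x + 5) + x; the x² terms cancel, leaving (15x + 5)/(√(x²+15x + 5)+x) → 15/2.
Limit = 15/2.

Final answer: 15/2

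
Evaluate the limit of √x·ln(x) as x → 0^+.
This is a 0·∞ indeterminate form at x → 0⁺.
Rewrite the product as ln(x) / x^(-1/2) and apply L'Hôpital, or use the standard hierarchy x^(-1/2) ≫ |ln x| as x → 0⁺.
The indeterminate product → 0, so the limit = 0.

Final answer: 0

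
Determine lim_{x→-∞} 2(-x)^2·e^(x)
This is a 0·∞ indeterminate form at x → -∞.
Rewrite the product as 2(-x)^2 / e^(-x) (an ∞/∞ form) and apply L'Hôpital, or use the standard hierarchy e^(|x|) ≫ |(-x)^2| as x → -∞.
The indeterminate product → 0, so the limit = 0.

Final answer: 0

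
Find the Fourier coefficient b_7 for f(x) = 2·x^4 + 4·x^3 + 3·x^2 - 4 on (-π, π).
b_7 = (1/π) ∫_{-π}^{π} f(x)·sin(7x) dx.
Evaluate the integral (use parity and integration by parts as needed): b_7 = -48/343 + 8·π^2/7.

Final answer: -48/343 + 8·π^2/7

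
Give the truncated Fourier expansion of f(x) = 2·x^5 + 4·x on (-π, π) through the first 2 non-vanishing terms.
(-80·π^2 + 4·π^4 + 488)·sin(x) + (-2·π^4 - 19 + 10·π^2)·sin(2·x)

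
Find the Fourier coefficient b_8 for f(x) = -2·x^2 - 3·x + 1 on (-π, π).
b_8 = (1/π) ∫_{-π}^{π} f(x)·sin(8x) dx.
Evaluate the integral (use parity and integration by parts as needed): b_8 = 3/4.

Final answer: 3/4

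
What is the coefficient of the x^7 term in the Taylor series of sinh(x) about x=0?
Expand to order 7: sinh(x) = x^7/5040 + x^5/120 + x^3/6 + x + O(x^8).
The coefficient of x^7 is 1/5040.

Final answer: 1/5040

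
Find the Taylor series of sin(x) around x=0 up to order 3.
-x^3/6 + x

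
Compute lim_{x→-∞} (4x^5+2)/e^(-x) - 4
The quotient is an ∞/∞ indeterminate form as x → -∞.
Compare growth rates of the dominant terms (exponentials ≫ polynomials ≫ logarithms), or apply L'Hôpital's rule; the quotient → 0.
Adding the constant: 0 - 4 = -4. Limit = -4.

Final answer: -4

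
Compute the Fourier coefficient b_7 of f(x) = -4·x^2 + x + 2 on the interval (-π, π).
b_7 = (1/π) ∫_{-π}^{π} f(x)·sin(7x) dx.
Evaluate the integral (use parity and integration by parts as needed): b_7 = 2/7.

Final answer: 2/7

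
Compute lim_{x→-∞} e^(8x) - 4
Evaluate the dominant behaviour as x → -∞; each term tends to a finite value or vanishes.
Limit = -4.

Final answer: -4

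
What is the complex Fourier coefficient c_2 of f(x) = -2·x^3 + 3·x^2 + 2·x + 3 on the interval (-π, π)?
Compute the real Fourier coefficients first: a_2 = 3, b_2 = -5 + 2·π^2.
Then c_2 = (a_2 − i·b_2)/2 = 3/2 - i·π^2 + 5·i/2.

Final answer: 3/2 - i·π^2 + 5·i/2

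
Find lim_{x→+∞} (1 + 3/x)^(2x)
As x → +∞: write (1 + 3/x)^(2x) = ((1 + 3/x)^x)^2 → (e^3)^2 = e^6.
Limit = e^(6).

Final answer: e^(6)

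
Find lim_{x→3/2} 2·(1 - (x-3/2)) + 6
Direct substitution at x = 3/2 gives 8.

Final answer: 8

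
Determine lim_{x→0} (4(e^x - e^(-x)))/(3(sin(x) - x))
Both numerator and denominator → 0 as x → 0; this is a 0/0 indeterminate form.
Expand each to leading order near x = 0: numerator ~ 8·x, denominator ~ -x^3/2.
The limit of the ratio is -∞.

Final answer: -∞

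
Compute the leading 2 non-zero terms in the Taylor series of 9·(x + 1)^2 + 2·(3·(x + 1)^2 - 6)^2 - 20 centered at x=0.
7 - 54·x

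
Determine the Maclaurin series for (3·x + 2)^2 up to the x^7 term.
9·x^2 + 12·x + 4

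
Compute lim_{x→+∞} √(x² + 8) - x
This is an ∞ − ∞ indeterminate form.
Multiply and divide by the conjugate √(x²+8) + x; the x² terms cancel, leaving 8/(√(x²+8)+x) → 0.
Limit = 0.

Final answer: 0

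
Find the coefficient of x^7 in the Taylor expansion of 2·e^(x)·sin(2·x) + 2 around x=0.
Expand to order 7: 2·e^(x)·sin(2·x) + 2 = 139·x^7/1260 + 11·x^6/90 - 19·x^5/30 - 2·x^4 - 2·x^3/3 + 4·x^2 + 4·x + 2 + O(x^8).
The coefficient of x^7 is 139/1260.

Final answer: 139/1260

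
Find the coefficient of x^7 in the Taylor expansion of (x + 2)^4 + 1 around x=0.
Expand to order 7: (x + 2)^4 + 1 = x^4 + 8·x^3 + 24·x^2 + 32·x + 17 + O(x^8).
The coefficient of x^7 is 0.

Final answer: 0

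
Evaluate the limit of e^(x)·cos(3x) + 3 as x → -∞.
Evaluate the dominant behaviour as x → -∞; each term tends to a finite value or vanishes.
Limit = 3.

Final answer: 3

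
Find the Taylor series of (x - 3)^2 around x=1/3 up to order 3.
64/9 - 16·(x - 1/3)/3 + (x - 1/3)^2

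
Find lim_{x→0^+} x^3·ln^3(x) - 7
The product is a 0·∞ indeterminate form at x → 0⁺.
Rewrite the product as ln^3(x) / x^(-3) and apply L'Hôpital, or use the standard hierarchy x^(-3) ≫ |ln x|^3 as x → 0⁺.
The indeterminate product → 0, so the limit = -7.

Final answer: -7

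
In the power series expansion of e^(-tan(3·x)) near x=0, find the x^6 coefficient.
Expand to order 6: e^(-tan(3·x)) = 14337·x^6/80 - 2997·x^5/40 + 243·x^4/8 - 27·x^3/2 + 9·x^2/2 - 3·x + 1 + O(x^7).
The coefficient of x^6 is 14337/80.

Final answer: 14337/80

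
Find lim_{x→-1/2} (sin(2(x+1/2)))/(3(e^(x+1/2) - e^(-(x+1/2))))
Both numerator and denominator → 0 as x → -1/2; this is a 0/0 indeterminate form.
Expand each to leading order near x = -1/2: numerator ~ 2·(x + 1/2), denominator ~ 6·(x + 1/2).
The limit of the ratio is 1/3.

Final answer: 1/3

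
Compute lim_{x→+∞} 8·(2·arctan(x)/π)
Evaluate the dominant behaviour as x → +∞; each term tends to a finite value or vanishes.
Limit = 8.

Final answer: 8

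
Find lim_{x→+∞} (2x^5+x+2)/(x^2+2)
This is an ∞/∞ indeterminate form as x → +∞.
Divide numerator and denominator by x^5 and let the lower-order terms vanish; the numerator's degree 5 exceeds the denominator's degree 2, so the quotient diverges.
Limit = ∞.

Final answer: ∞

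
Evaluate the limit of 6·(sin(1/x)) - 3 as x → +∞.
Evaluate the dominant behaviour as x → +∞; each term tends to a finite value or vanishes.
Limit = -3.

Final answer: -3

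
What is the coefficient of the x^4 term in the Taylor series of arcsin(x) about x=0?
Expand to order 4: arcsin(x) = x^3/6 + x + O(x^5).
The coefficient of x^4 is 0.

Final answer: 0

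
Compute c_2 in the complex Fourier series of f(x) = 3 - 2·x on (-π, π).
Compute the real Fourier coefficients first: a_2 = 0, b_2 = 2.
Then c_2 = (a_2 − i·b_2)/2 = -i.

Final answer: -i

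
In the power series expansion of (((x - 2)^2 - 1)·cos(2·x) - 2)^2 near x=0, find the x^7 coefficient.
Expand to order 7: (((x - 2)^2 - 1)·cos(2·x) - 2)^2 = 1088·x^7/45 + 1292·x^6/15 - 256·x^5/3 - 39·x^4 + 56·x^3 + 6·x^2 - 8·x + 1 + O(x^8).
The coefficient of x^7 is 1088/45.

Final answer: 1088/45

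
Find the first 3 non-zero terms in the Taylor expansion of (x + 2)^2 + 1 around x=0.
x^2 + 4·x + 5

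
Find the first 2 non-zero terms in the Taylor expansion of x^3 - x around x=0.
x^3 - x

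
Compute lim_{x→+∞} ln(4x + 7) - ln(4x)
This is an ∞ − ∞ indeterminate form.
Combine the logarithms: ln(4x+7) − ln(4x) = ln((4x+7)/(4x)) = ln(1 + 7/(4x)) → ln(1) = 0.
Limit = 0.

Final answer: 0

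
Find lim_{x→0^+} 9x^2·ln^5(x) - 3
The product is a 0·∞ indeterminate form at x → 0⁺.
Rewrite the product as 9·ln^5(x) / x^(-2) and apply L'Hôpital, or use the standard hierarchy x^(-2) ≫ |ln x|^5 as x → 0⁺.
The indeterminate product → 0, so the limit = -3.

Final answer: -3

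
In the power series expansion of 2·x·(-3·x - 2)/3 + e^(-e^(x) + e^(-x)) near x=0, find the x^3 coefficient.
Expand to order 3: 2·x·(-3·x - 2)/3 + e^(-e^(x) + e^(-x)) = -5·x^3/3 - 10·x/3 + 1 + O(x^4).
The coefficient of x^3 is -5/3.

Final answer: -5/3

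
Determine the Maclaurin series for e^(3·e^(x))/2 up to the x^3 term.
19·x^3·e^(3)/4 + 3·x^2·e^(3) + 3·x·e^(3)/2 + e^(3)/2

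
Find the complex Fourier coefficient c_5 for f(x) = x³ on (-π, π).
Compute the real Fourier coefficients first: a_5 = 0, b_5 = -12/125 + 2·π^2/5.
Then c_5 = (a_5 − i·b_5)/2 = -i·π^2/5 + 6·i/125.

Final answer: -i·π^2/5 + 6·i/125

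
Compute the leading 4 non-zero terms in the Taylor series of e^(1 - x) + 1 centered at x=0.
-e·x^3/6 + e·x^2/2 - e·x + 1 + e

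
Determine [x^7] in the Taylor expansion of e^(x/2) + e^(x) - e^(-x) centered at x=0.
Expand to order 7: e^(x/2) + e^(x) - e^(-x) = 257·x^7/645120 + x^6/46080 + 13·x^5/768 + x^4/384 + 17·x^3/48 + x^2/8 + 5·x/2 + 1 + O(x^8).
The coefficient of x^7 is 257/645120.

Final answer: 257/645120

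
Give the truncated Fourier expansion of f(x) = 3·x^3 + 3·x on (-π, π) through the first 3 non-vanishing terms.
(-30 + 6·π^2)·sin(x) + (3/2 - 3·π^2)·sin(2·x) + (2/3 + 2·π^2)·sin(3·x)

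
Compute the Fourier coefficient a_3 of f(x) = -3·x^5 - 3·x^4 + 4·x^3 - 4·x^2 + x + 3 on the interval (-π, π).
a_3 = (1/π) ∫_{-π}^{π} f(x)·cos(3x) dx.
Evaluate the integral (use parity and integration by parts as needed): a_3 = 8·π^2/3.

Final answer: 8·π^2/3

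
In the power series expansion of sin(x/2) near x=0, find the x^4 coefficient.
Expand to order 4: sin(x/2) = -x^3/48 + x/2 + O(x^5).
The coefficient of x^4 is 0.

Final answer: 0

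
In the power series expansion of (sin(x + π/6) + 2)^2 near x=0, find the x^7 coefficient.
Expand to order 7: (sin(x + π/6) + 2)^2 = -17·√(3)·x^7/2520 + 7·x^6/360 + √(3)·x^5/12 - x^4/12 - 2·√(3)·x^3/3 - x^2/2 + 5·√(3)·x/2 + 25/4 + O(x^8).
The coefficient of x^7 is -17·√(3)/2520.

Final answer: -17·√(3)/2520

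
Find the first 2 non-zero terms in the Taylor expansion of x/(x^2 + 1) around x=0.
-x^3 + x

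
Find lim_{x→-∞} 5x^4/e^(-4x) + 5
The quotient is an ∞/∞ indeterminate form as x → -∞.
Compare growth rates of the dominant terms (exponentials ≫ polynomials ≫ logarithms), or apply L'Hôpital's rule; the quotient → 0.
Adding the constant: 0 + 5 = 5. Limit = 5.

Final answer: 5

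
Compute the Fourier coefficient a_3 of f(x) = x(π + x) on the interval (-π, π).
a_3 = (1/π) ∫_{-π}^{π} f(x)·cos(3x) dx.
Evaluate the integral (use parity and integration by parts as needed): a_3 = -4/9.

Final answer: -4/9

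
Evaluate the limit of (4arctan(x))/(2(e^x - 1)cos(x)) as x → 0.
Both numerator and denominator → 0 as x → 0; this is a 0/0 indeterminate form.
Expand each to leading order near x = 0: numerator ~ 4·x, denominator ~ 2·x.
The limit of the ratio is 2.

Final answer: 2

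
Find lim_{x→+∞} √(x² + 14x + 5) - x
This is an ∞ − ∞ indeterminate form.
Multiply and divide by the conjugate √(x²+14x + 5) + x; the x² terms cancel, leaving (14x + 5)/(√(x²+14x + 5)+x) → 14/2 = 7.
Limit = 7.

Final answer: 7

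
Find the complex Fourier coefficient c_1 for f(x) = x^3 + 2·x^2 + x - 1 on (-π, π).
Compute the real Fourier coefficients first: a_1 = -8, b_1 = -10 + 2·π^2.
Then c_1 = (a_1 − i·b_1)/2 = -4 - i·π^2 + 5·i.

Final answer: -4 - i·π^2 + 5·i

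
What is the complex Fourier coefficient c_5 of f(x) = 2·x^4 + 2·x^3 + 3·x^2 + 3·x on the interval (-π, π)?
Compute the real Fourier coefficients first: a_5 = -16·π^2/25 - 204/625, b_5 = 126/125 + 4·π^2/5.
Then c_5 = (a_5 − i·b_5)/2 = -8·π^2/25 - 102/625 - 2·i·π^2/5 - 63·i/125.

Final answer: -8·π^2/25 - 102/625 - 2·i·π^2/5 - 63·i/125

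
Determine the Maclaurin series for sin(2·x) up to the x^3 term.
-4·x^3/3 + 2·x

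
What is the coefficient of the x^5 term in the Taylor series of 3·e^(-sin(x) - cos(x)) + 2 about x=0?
Expand to order 5: 3·e^(-sin(x) - cos(x)) + 2 = -x^5·e^(-1)/20 + 5·x^4·e^(-1)/8 - 3·x^3·e^(-1)/2 + 3·x^2·e^(-1) - 3·x·e^(-1) + 3·e^(-1) + 2 + O(x^6).
The coefficient of x^5 is -e^(-1)/20.

Final answer: -e^(-1)/20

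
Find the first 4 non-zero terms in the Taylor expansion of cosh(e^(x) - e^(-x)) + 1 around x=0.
28·x^6/45 + 4·x^4/3 + 2·x^2 + 2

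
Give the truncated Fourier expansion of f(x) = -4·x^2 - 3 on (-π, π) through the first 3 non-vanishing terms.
16·cos(x) - 4·cos(2·x) - 4·π^2/3 - 3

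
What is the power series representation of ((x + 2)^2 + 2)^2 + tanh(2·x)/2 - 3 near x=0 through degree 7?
-1088·x^7/315 + 32·x^5/15 + x^4 + 20·x^3/3 + 28·x^2 + 49·x + 33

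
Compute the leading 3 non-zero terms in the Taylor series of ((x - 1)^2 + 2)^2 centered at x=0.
10·x^2 - 12·x + 9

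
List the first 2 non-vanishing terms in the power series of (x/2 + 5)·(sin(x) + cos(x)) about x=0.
11·x/2 + 5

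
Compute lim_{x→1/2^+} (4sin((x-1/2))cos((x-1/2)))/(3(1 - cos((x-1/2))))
Both numerator and denominator → 0 as x → 1/2^+; this is a 0/0 indeterminate form.
Expand each to leading order near x = 1/2: numerator ~ 4·(x - 1/2), denominator ~ 3·(x - 1/2)^2/2.
The limit of the ratio is ∞.

Final answer: ∞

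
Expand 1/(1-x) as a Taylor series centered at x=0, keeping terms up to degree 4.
x^4 + x^3 + x^2 + x + 1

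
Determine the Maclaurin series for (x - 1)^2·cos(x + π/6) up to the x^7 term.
x^7·(-41/10080 + √(3)/720) + x^6·(1/120 + 29·√(3)/1440) + x^5·(19/240 - √(3)/24) + x^4·(-11·√(3)/48 - 1/6) + x^3·(-5/12 + √(3)/2) + x^2·(√(3)/4 + 1) + x·(-√(3) - 1/2) + √(3)/2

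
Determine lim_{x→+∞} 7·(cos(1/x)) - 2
Evaluate the dominant behaviour as x → +∞; each term tends to a finite value or vanishes.
Limit = 5.

Final answer: 5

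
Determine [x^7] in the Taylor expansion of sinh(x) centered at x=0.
Expand to order 7: sinh(x) = x^7/5040 + x^5/120 + x^3/6 + x + O(x^8).
The coefficient of x^7 is 1/5040.

Final answer: 1/5040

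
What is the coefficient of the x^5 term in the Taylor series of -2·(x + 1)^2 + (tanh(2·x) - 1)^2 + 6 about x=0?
Expand to order 5: -2·(x + 1)^2 + (tanh(2·x) - 1)^2 + 6 = -128·x^5/15 - 32·x^4/3 + 16·x^3/3 + 2·x^2 - 8·x + 5 + O(x^6).
The coefficient of x^5 is -128/15.

Final answer: -128/15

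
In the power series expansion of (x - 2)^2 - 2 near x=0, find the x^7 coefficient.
Expand to order 7: (x - 2)^2 - 2 = x^2 - 4·x + 2 + O(x^8).
The coefficient of x^7 is 0.

Final answer: 0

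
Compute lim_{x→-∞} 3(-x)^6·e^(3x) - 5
The product is a 0·∞ indeterminate form at x → -∞.
Rewrite the product as 3(-x)^6 / e^(-3x) (an ∞/∞ form) and apply L'Hôpital, or use the standard hierarchy e^(3|x|) ≫ |(-x)^6| as x → -∞.
The indeterminate product → 0, so the limit = -5.

Final answer: -5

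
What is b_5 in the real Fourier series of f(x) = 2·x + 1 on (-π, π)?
b_5 = (1/π) ∫_{-π}^{π} f(x)·sin(5x) dx.
Evaluate the integral (use parity and integration by parts as needed): b_5 = 4/5.

Final answer: 4/5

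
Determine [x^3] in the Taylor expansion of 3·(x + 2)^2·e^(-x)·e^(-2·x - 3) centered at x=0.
Expand to order 3: 3·(x + 2)^2·e^(-x)·e^(-2·x - 3) = -9·x^3·e^(-3) + 21·x^2·e^(-3) - 24·x·e^(-3) + 12·e^(-3) + O(x^4).
The coefficient of x^3 is -9·e^(-3).

Final answer: -9·e^(-3)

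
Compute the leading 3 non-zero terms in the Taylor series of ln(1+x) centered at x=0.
x^3/3 - x^2/2 + x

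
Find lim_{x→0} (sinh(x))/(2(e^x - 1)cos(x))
Both numerator and denominator → 0 as x → 0; this is a 0/0 indeterminate form.
Expand each to leading order near x = 0: numerator ~ x, denominator ~ 2·x.
The limit of the ratio is 1/2.

Final answer: 1/2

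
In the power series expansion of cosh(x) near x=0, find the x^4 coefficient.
Expand to order 4: cosh(x) = x^4/24 + x^2/2 + 1 + O(x^5).
The coefficient of x^4 is 1/24.

Final answer: 1/24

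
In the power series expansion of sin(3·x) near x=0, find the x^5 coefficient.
Expand to order 5: sin(3·x) = 81·x^5/40 - 9·x^3/2 + 3·x + O(x^6).
The coefficient of x^5 is 81/40.

Final answer: 81/40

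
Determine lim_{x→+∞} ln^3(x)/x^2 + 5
The quotient is an ∞/∞ indeterminate form as x → +∞.
The polynomial denominator x^2 dominates the logarithmic numerator (any positive power of x ≫ ln^3(x) as x → ∞), so the quotient → 0.
Adding the constant: 0 + 5 = 5. Limit = 5.

Final answer: 5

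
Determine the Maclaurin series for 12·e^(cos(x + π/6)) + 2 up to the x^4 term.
x^4·(-√(3)·e^(√(3)/2)/8 + 21·e^(√(3)/2)/32) + x^3·(3·e^(√(3)/2)/4 + 3·√(3)·e^(√(3)/2)/2) + x^2·(-3·√(3)·e^(√(3)/2) + 3·e^(√(3)/2)/2) - 6·x·e^(√(3)/2) + 2 + 12·e^(√(3)/2)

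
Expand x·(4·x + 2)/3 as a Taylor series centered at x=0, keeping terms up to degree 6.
4·x^2/3 + 2·x/3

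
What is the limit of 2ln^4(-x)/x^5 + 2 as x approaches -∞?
The quotient is an ∞/∞ indeterminate form as x → -∞.
Compare growth rates of the dominant terms (exponentials ≫ polynomials ≫ logarithms), or apply L'Hôpital's rule; the quotient → 0.
Adding the constant: 0 + 2 = 2. Limit = 2.

Final answer: 2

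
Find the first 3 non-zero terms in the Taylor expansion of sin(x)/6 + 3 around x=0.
-x^3/36 + x/6 + 3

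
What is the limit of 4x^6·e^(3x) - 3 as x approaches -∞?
The product is a 0·∞ indeterminate form at x → -∞.
Rewrite the product as 4x^6 / e^(-3x) (an ∞/∞ form) and apply L'Hôpital, or use the standard hierarchy e^(3|x|) ≫ |x^6| as x → -∞.
The indeterminate product → 0, so the limit = -3.

Final answer: -3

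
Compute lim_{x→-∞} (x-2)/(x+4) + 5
Evaluate the dominant behaviour as x → -∞; each term tends to a finite value or vanishes.
Limit = 6.

Final answer: 6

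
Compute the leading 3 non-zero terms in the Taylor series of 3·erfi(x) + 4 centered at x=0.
2·x^3/√(π) + 6·x/√(π) + 4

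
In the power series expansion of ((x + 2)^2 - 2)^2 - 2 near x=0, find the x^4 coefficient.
Expand to order 4: ((x + 2)^2 - 2)^2 - 2 = x^4 + 8·x^3 + 20·x^2 + 16·x + 2 + O(x^5).
The coefficient of x^4 is 1.

Final answer: 1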